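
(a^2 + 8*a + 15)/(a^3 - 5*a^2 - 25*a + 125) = (a + 3)/(a^2 - 10*a + 25)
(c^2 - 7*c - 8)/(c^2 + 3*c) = (c^2 - 7*c - 8)/(c*(c + 3))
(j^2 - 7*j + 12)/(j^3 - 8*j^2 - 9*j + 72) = (j - 4)/(j^2 - 5*j - 24)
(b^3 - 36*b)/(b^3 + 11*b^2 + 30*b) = (b - 6)/(b + 5)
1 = 1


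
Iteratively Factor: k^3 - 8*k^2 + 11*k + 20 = (k - 4)*(k^2 - 4*k - 5) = (k - 4)*(k + 1)*(k - 5)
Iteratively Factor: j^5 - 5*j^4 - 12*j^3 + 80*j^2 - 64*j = (j - 1)*(j^4 - 4*j^3 - 16*j^2 + 64*j) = (j - 1)*(j + 4)*(j^3 - 8*j^2 + 16*j) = j*(j - 1)*(j + 4)*(j^2 - 8*j + 16) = j*(j - 4)*(j - 1)*(j + 4)*(j - 4)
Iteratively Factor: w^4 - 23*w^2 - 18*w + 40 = (w + 4)*(w^3 - 4*w^2 - 7*w + 10) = (w + 2)*(w + 4)*(w^2 - 6*w + 5) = (w - 1)*(w + 2)*(w + 4)*(w - 5)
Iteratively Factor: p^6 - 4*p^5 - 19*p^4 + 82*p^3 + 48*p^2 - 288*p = (p)*(p^5 - 4*p^4 - 19*p^3 + 82*p^2 + 48*p - 288) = p*(p - 3)*(p^4 - p^3 - 22*p^2 + 16*p + 96) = p*(p - 3)*(p + 2)*(p^3 - 3*p^2 - 16*p + 48) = p*(p - 3)^2*(p + 2)*(p^2 - 16) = p*(p - 4)*(p - 3)^2*(p + 2)*(p + 4)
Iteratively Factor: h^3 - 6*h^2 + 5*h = (h - 1)*(h^2 - 5*h) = h*(h - 1)*(h - 5)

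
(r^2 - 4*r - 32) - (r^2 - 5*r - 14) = r - 18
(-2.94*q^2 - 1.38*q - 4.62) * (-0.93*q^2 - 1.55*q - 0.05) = 2.7342*q^4 + 5.8404*q^3 + 6.5826*q^2 + 7.23*q + 0.231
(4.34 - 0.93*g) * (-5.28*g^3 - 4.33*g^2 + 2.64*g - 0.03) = 4.9104*g^4 - 18.8883*g^3 - 21.2474*g^2 + 11.4855*g - 0.1302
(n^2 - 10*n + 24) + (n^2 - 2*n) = 2*n^2 - 12*n + 24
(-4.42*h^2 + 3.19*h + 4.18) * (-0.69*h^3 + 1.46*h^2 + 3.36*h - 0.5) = 3.0498*h^5 - 8.6543*h^4 - 13.078*h^3 + 19.0312*h^2 + 12.4498*h - 2.09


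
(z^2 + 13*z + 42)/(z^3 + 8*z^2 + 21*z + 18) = (z^2 + 13*z + 42)/(z^3 + 8*z^2 + 21*z + 18)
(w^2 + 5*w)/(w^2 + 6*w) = (w + 5)/(w + 6)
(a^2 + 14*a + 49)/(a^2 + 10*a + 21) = (a + 7)/(a + 3)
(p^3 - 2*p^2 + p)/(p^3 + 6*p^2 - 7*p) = (p - 1)/(p + 7)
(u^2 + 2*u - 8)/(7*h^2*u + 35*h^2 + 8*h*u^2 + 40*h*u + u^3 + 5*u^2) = (u^2 + 2*u - 8)/(7*h^2*u + 35*h^2 + 8*h*u^2 + 40*h*u + u^3 + 5*u^2)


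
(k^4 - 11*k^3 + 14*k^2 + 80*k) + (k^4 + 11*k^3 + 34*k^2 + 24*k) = 2*k^4 + 48*k^2 + 104*k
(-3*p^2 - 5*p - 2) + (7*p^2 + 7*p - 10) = 4*p^2 + 2*p - 12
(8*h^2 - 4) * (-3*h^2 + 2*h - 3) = -24*h^4 + 16*h^3 - 12*h^2 - 8*h + 12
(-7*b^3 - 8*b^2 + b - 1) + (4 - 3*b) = -7*b^3 - 8*b^2 - 2*b + 3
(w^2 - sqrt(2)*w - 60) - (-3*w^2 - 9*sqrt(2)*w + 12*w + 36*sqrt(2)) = 4*w^2 - 12*w + 8*sqrt(2)*w - 60 - 36*sqrt(2)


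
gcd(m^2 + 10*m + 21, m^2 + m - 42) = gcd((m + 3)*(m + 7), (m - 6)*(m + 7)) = m + 7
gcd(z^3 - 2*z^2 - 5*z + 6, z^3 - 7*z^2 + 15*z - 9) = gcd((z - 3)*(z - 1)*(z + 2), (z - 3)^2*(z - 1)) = z^2 - 4*z + 3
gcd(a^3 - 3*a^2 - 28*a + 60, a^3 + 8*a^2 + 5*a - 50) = a^2 + 3*a - 10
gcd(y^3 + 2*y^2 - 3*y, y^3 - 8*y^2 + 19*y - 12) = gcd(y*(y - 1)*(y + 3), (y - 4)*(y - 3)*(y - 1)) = y - 1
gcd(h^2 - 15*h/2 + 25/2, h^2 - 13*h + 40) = h - 5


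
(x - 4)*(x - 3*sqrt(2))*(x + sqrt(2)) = x^3 - 4*x^2 - 2*sqrt(2)*x^2 - 6*x + 8*sqrt(2)*x + 24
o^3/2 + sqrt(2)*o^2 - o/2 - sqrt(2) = (o/2 + sqrt(2))*(o - 1)*(o + 1)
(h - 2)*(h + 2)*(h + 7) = h^3 + 7*h^2 - 4*h - 28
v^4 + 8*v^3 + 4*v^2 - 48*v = v*(v - 2)*(v + 4)*(v + 6)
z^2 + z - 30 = (z - 5)*(z + 6)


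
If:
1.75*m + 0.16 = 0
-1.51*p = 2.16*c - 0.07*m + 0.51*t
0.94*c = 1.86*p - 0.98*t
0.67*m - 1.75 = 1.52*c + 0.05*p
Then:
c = -1.22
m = -0.09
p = 0.82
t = 2.72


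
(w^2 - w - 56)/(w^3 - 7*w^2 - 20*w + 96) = (w + 7)/(w^2 + w - 12)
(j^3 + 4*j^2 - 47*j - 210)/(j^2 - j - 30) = (j^2 - j - 42)/(j - 6)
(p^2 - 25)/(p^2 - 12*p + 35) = (p + 5)/(p - 7)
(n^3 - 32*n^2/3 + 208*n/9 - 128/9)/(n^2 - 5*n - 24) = (9*n^2 - 24*n + 16)/(9*(n + 3))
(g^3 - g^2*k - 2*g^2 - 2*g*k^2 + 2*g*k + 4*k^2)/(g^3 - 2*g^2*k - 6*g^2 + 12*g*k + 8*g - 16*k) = (g + k)/(g - 4)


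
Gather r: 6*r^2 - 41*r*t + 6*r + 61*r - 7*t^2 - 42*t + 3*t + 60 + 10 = 6*r^2 + r*(67 - 41*t) - 7*t^2 - 39*t + 70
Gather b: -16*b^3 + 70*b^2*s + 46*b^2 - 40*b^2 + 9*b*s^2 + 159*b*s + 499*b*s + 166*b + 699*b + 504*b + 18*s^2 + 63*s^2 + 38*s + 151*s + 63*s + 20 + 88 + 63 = -16*b^3 + b^2*(70*s + 6) + b*(9*s^2 + 658*s + 1369) + 81*s^2 + 252*s + 171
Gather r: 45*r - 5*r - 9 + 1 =40*r - 8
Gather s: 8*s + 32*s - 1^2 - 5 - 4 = 40*s - 10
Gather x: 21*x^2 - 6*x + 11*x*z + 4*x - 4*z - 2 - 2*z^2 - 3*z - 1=21*x^2 + x*(11*z - 2) - 2*z^2 - 7*z - 3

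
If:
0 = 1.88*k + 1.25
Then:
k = -0.66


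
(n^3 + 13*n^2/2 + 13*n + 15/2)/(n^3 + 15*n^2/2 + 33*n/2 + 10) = (n + 3)/(n + 4)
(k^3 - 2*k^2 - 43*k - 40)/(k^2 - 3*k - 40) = k + 1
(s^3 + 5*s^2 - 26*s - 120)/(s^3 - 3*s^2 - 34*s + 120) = (s + 4)/(s - 4)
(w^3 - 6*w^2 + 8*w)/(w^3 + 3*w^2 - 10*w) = (w - 4)/(w + 5)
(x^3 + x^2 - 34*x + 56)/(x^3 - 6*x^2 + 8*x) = (x + 7)/x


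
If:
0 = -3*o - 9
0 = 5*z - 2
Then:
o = -3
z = 2/5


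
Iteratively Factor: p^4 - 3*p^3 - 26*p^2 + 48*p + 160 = (p + 2)*(p^3 - 5*p^2 - 16*p + 80) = (p - 4)*(p + 2)*(p^2 - p - 20) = (p - 5)*(p - 4)*(p + 2)*(p + 4)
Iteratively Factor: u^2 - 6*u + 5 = (u - 5)*(u - 1)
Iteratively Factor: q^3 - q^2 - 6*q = (q - 3)*(q^2 + 2*q) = (q - 3)*(q + 2)*(q)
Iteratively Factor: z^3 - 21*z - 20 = (z + 4)*(z^2 - 4*z - 5) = (z - 5)*(z + 4)*(z + 1)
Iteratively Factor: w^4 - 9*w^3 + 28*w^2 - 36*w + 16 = (w - 2)*(w^3 - 7*w^2 + 14*w - 8) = (w - 2)*(w - 1)*(w^2 - 6*w + 8) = (w - 2)^2*(w - 1)*(w - 4)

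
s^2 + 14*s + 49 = (s + 7)^2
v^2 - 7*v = v*(v - 7)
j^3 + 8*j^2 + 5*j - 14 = (j - 1)*(j + 2)*(j + 7)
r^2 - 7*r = r*(r - 7)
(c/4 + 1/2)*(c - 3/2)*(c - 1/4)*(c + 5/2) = c^4/4 + 11*c^3/16 - 5*c^2/8 - 113*c/64 + 15/32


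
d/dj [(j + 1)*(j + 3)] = 2*j + 4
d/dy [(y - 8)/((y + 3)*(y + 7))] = (-y^2 + 16*y + 101)/(y^4 + 20*y^3 + 142*y^2 + 420*y + 441)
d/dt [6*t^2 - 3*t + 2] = 12*t - 3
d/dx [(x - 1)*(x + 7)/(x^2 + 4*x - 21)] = -2/(x^2 - 6*x + 9)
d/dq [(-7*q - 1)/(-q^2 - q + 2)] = (7*q^2 + 7*q - (2*q + 1)*(7*q + 1) - 14)/(q^2 + q - 2)^2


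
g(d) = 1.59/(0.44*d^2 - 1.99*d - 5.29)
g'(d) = 1.59*(1.99 - 0.88*d)/(0.44*d^2 - 1.99*d - 5.29)^2 = (3.1641 - 1.3992*d)/(-0.44*d^2 + 1.99*d + 5.29)^2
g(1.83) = -0.21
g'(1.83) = 0.01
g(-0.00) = -0.30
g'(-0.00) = 0.11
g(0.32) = -0.27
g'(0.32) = 0.08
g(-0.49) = -0.38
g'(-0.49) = 0.22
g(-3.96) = 0.17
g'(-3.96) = 0.10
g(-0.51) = -0.38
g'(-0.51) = 0.22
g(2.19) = -0.21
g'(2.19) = 0.00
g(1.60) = -0.22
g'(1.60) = 0.02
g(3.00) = -0.22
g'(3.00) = -0.02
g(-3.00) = 0.34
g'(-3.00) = 0.34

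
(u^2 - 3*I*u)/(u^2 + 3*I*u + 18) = u/(u + 6*I)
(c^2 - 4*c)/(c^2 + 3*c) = (c - 4)/(c + 3)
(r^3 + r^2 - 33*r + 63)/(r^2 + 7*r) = r - 6 + 9/r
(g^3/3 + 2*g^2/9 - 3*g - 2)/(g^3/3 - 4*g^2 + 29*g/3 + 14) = (g^3 + 2*g^2/3 - 9*g - 6)/(g^3 - 12*g^2 + 29*g + 42)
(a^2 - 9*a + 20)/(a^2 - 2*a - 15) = (a - 4)/(a + 3)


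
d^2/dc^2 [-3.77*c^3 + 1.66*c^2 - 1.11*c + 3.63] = 3.32 - 22.62*c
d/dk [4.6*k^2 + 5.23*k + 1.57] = 9.2*k + 5.23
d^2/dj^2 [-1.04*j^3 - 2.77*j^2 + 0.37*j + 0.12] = -6.24*j - 5.54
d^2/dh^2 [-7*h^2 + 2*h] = -14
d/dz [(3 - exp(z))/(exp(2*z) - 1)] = (2*(exp(z) - 3)*exp(z) - exp(2*z) + 1)*exp(z)/(1 - exp(2*z))^2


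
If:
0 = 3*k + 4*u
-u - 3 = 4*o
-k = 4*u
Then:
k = 0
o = -3/4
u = 0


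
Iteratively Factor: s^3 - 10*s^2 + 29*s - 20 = (s - 4)*(s^2 - 6*s + 5) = (s - 4)*(s - 1)*(s - 5)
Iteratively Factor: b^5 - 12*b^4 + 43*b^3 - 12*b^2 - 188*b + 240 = (b - 5)*(b^4 - 7*b^3 + 8*b^2 + 28*b - 48) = (b - 5)*(b + 2)*(b^3 - 9*b^2 + 26*b - 24) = (b - 5)*(b - 3)*(b + 2)*(b^2 - 6*b + 8) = (b - 5)*(b - 3)*(b - 2)*(b + 2)*(b - 4)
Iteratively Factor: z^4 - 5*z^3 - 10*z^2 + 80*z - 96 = (z + 4)*(z^3 - 9*z^2 + 26*z - 24) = (z - 2)*(z + 4)*(z^2 - 7*z + 12) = (z - 4)*(z - 2)*(z + 4)*(z - 3)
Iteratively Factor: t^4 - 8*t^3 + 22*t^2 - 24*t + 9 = (t - 1)*(t^3 - 7*t^2 + 15*t - 9) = (t - 1)^2*(t^2 - 6*t + 9) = (t - 3)*(t - 1)^2*(t - 3)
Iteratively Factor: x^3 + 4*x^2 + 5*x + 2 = (x + 2)*(x^2 + 2*x + 1) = (x + 1)*(x + 2)*(x + 1)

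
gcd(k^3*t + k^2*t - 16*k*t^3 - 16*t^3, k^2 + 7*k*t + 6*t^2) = 1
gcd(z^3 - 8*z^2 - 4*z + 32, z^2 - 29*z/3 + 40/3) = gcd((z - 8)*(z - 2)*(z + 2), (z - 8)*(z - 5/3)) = z - 8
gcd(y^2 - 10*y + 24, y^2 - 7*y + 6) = y - 6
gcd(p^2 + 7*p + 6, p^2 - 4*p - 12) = 1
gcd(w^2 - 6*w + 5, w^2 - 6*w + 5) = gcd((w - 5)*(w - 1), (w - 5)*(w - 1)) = w^2 - 6*w + 5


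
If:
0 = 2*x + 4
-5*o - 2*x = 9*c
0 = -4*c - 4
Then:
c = -1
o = 13/5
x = -2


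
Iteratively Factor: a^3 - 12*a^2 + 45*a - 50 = (a - 5)*(a^2 - 7*a + 10) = (a - 5)*(a - 2)*(a - 5)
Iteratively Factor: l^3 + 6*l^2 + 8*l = (l)*(l^2 + 6*l + 8) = l*(l + 2)*(l + 4)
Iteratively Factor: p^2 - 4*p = (p)*(p - 4)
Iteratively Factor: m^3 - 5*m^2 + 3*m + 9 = (m - 3)*(m^2 - 2*m - 3) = (m - 3)*(m + 1)*(m - 3)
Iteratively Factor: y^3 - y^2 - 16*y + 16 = (y + 4)*(y^2 - 5*y + 4) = (y - 1)*(y + 4)*(y - 4)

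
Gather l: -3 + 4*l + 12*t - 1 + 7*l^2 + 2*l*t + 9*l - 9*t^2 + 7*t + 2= 7*l^2 + l*(2*t + 13) - 9*t^2 + 19*t - 2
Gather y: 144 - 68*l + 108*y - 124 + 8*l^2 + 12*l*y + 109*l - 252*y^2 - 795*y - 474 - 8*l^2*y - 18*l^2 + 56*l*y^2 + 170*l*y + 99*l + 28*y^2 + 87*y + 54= -10*l^2 + 140*l + y^2*(56*l - 224) + y*(-8*l^2 + 182*l - 600) - 400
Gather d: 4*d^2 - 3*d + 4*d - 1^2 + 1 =4*d^2 + d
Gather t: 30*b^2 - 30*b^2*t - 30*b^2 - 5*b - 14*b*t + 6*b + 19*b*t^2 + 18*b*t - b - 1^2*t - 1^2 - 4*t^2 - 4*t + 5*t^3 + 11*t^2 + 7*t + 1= 5*t^3 + t^2*(19*b + 7) + t*(-30*b^2 + 4*b + 2)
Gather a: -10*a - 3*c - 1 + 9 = -10*a - 3*c + 8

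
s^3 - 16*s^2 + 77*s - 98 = (s - 7)^2*(s - 2)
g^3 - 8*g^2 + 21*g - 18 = (g - 3)^2*(g - 2)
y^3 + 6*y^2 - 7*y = y*(y - 1)*(y + 7)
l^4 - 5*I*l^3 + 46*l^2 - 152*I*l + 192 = (l - 8*I)*(l - 4*I)*(l + I)*(l + 6*I)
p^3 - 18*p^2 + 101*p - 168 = (p - 8)*(p - 7)*(p - 3)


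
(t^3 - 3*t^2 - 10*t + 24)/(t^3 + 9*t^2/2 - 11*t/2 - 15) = 2*(t^2 - t - 12)/(2*t^2 + 13*t + 15)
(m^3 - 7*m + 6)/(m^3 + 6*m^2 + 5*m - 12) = (m - 2)/(m + 4)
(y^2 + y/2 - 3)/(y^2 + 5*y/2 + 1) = (2*y - 3)/(2*y + 1)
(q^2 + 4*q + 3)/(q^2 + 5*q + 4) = (q + 3)/(q + 4)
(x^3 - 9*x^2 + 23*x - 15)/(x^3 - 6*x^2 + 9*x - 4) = (x^2 - 8*x + 15)/(x^2 - 5*x + 4)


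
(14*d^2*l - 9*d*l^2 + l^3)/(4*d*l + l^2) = (14*d^2 - 9*d*l + l^2)/(4*d + l)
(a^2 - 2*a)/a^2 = (a - 2)/a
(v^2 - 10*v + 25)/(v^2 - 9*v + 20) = (v - 5)/(v - 4)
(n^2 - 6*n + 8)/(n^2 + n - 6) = (n - 4)/(n + 3)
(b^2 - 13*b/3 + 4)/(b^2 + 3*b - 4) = (b^2 - 13*b/3 + 4)/(b^2 + 3*b - 4)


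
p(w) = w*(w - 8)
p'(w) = 2*w - 8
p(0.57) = -4.24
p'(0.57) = -6.86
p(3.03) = -15.06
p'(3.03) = -1.94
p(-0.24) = 1.98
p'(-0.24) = -8.48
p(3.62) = -15.86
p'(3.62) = -0.76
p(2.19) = -12.72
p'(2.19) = -3.62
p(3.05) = -15.10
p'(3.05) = -1.90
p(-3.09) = 34.27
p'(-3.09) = -14.18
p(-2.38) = 24.70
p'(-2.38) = -12.76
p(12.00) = 48.00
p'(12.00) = 16.00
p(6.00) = -12.00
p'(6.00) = 4.00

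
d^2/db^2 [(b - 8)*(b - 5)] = 2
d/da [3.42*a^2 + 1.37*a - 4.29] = 6.84*a + 1.37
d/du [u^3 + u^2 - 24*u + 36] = 3*u^2 + 2*u - 24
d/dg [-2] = 0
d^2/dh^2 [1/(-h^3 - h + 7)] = 2*(3*h*(h^3 + h - 7) - (3*h^2 + 1)^2)/(h^3 + h - 7)^3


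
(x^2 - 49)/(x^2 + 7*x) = (x - 7)/x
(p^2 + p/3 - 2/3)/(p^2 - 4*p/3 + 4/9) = 3*(p + 1)/(3*p - 2)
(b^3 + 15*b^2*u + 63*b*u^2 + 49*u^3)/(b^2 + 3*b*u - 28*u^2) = (-b^2 - 8*b*u - 7*u^2)/(-b + 4*u)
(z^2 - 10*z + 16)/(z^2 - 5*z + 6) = (z - 8)/(z - 3)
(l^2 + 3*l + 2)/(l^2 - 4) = (l + 1)/(l - 2)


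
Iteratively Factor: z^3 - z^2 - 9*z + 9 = (z - 1)*(z^2 - 9) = (z - 1)*(z + 3)*(z - 3)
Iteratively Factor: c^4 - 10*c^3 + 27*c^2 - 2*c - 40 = (c - 2)*(c^3 - 8*c^2 + 11*c + 20) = (c - 4)*(c - 2)*(c^2 - 4*c - 5) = (c - 5)*(c - 4)*(c - 2)*(c + 1)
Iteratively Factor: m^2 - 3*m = (m - 3)*(m)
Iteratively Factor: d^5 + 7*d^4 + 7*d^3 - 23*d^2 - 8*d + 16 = (d - 1)*(d^4 + 8*d^3 + 15*d^2 - 8*d - 16) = (d - 1)^2*(d^3 + 9*d^2 + 24*d + 16) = (d - 1)^2*(d + 4)*(d^2 + 5*d + 4) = (d - 1)^2*(d + 4)^2*(d + 1)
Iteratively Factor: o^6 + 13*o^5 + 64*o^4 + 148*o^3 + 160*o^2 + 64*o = (o + 2)*(o^5 + 11*o^4 + 42*o^3 + 64*o^2 + 32*o) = (o + 2)*(o + 4)*(o^4 + 7*o^3 + 14*o^2 + 8*o) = (o + 2)*(o + 4)^2*(o^3 + 3*o^2 + 2*o) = o*(o + 2)*(o + 4)^2*(o^2 + 3*o + 2) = o*(o + 1)*(o + 2)*(o + 4)^2*(o + 2)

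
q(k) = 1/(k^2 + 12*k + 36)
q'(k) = (-2*k - 12)/(k^2 + 12*k + 36)^2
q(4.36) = 0.01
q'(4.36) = -0.00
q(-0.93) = 0.04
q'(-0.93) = -0.02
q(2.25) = 0.01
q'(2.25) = -0.00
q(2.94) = 0.01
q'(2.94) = -0.00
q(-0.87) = 0.04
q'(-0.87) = -0.01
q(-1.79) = 0.06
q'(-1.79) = -0.03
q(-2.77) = 0.10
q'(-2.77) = -0.06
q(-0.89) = 0.04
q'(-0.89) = -0.01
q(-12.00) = 0.03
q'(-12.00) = 0.01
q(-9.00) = 0.11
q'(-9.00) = 0.07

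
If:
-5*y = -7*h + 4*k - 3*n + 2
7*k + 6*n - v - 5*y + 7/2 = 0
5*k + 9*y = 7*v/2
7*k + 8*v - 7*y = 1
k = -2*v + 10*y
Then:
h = 15949/27804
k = 34/993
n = -769/1324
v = 118/993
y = 9/331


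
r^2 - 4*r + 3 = (r - 3)*(r - 1)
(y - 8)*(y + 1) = y^2 - 7*y - 8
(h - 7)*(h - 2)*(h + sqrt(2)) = h^3 - 9*h^2 + sqrt(2)*h^2 - 9*sqrt(2)*h + 14*h + 14*sqrt(2)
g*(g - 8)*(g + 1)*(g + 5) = g^4 - 2*g^3 - 43*g^2 - 40*g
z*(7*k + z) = 7*k*z + z^2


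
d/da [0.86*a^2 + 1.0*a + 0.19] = 1.72*a + 1.0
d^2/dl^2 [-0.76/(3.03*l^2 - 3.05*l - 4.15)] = (-13.954968*l^2 + 14.04708*l + 0.76*(6.06*l - 3.05)*(12.12*l - 6.1) + 19.11324)/(-3.03*l^2 + 3.05*l + 4.15)^3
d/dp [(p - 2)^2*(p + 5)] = (p - 2)*(3*p + 8)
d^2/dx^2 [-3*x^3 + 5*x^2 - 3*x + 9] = 10 - 18*x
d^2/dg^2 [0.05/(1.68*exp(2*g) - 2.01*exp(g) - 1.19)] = ((0.1005 - 0.336*exp(g))*(-1.68*exp(2*g) + 2.01*exp(g) + 1.19) - 0.05*(3.36*exp(g) - 2.01)*(6.72*exp(g) - 4.02)*exp(g))*exp(g)/(-1.68*exp(2*g) + 2.01*exp(g) + 1.19)^3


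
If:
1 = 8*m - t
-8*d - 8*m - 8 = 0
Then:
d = -t/8 - 9/8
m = t/8 + 1/8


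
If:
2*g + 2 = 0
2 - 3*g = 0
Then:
No Solution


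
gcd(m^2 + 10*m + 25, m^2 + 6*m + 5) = m + 5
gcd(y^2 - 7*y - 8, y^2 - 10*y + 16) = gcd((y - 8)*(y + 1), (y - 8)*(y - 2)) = y - 8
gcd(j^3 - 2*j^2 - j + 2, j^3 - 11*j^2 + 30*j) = 1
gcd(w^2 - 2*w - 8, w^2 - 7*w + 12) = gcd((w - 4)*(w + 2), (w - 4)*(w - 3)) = w - 4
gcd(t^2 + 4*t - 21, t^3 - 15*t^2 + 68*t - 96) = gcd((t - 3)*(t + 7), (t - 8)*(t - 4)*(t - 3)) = t - 3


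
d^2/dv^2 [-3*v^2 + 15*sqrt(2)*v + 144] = -6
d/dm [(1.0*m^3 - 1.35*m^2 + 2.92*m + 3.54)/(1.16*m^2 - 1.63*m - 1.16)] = (1.16*m^4 - 3.26*m^3 - 4.6667*m^2 - 5.0808*m + 2.383)/(1.3456*m^4 - 3.7816*m^3 - 0.0343*m^2 + 3.7816*m + 1.3456)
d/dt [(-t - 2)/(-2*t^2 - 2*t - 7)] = (-2*t^2 - 8*t + 3)/(4*t^4 + 8*t^3 + 32*t^2 + 28*t + 49)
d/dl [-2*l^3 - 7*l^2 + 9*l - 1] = -6*l^2 - 14*l + 9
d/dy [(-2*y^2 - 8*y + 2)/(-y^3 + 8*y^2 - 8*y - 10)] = 2*(-y^4 - 8*y^3 + 43*y^2 + 4*y + 48)/(y^6 - 16*y^5 + 80*y^4 - 108*y^3 - 96*y^2 + 160*y + 100)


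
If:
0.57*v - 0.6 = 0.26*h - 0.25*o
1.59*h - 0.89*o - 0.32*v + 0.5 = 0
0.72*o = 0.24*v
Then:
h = 0.05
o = 0.31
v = 0.94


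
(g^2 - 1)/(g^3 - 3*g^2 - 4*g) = (g - 1)/(g*(g - 4))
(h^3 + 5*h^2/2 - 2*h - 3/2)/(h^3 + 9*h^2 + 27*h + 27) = (2*h^2 - h - 1)/(2*(h^2 + 6*h + 9))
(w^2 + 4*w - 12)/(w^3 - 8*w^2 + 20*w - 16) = (w + 6)/(w^2 - 6*w + 8)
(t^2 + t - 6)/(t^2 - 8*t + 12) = (t + 3)/(t - 6)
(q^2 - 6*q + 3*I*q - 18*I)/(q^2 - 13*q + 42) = (q + 3*I)/(q - 7)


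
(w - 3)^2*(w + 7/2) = w^3 - 5*w^2/2 - 12*w + 63/2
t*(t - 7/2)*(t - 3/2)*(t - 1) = t^4 - 6*t^3 + 41*t^2/4 - 21*t/4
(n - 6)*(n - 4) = n^2 - 10*n + 24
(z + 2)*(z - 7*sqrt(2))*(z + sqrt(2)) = z^3 - 6*sqrt(2)*z^2 + 2*z^2 - 12*sqrt(2)*z - 14*z - 28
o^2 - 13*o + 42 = (o - 7)*(o - 6)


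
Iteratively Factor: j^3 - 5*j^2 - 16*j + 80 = (j - 4)*(j^2 - j - 20) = (j - 4)*(j + 4)*(j - 5)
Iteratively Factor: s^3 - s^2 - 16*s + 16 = (s - 1)*(s^2 - 16) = (s - 4)*(s - 1)*(s + 4)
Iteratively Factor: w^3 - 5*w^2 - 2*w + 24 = (w - 3)*(w^2 - 2*w - 8) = (w - 4)*(w - 3)*(w + 2)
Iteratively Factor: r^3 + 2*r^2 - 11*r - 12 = (r + 1)*(r^2 + r - 12) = (r - 3)*(r + 1)*(r + 4)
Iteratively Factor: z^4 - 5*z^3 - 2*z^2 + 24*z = (z - 3)*(z^3 - 2*z^2 - 8*z) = (z - 3)*(z + 2)*(z^2 - 4*z) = (z - 4)*(z - 3)*(z + 2)*(z)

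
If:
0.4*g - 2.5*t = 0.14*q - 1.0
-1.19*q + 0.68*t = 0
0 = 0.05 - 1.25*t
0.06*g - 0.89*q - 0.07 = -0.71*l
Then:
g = -2.24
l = 0.32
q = 0.02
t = 0.04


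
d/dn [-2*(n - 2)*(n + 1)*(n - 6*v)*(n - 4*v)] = -8*n^3 + 60*n^2*v + 6*n^2 - 96*n*v^2 - 40*n*v + 8*n + 48*v^2 - 40*v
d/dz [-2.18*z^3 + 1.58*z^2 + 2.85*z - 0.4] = -6.54*z^2 + 3.16*z + 2.85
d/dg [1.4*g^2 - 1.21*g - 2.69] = 2.8*g - 1.21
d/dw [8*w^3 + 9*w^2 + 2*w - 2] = 24*w^2 + 18*w + 2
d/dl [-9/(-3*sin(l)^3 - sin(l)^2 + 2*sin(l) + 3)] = 9*(-9*sin(l)^2 - 2*sin(l) + 2)*cos(l)/(3*sin(l)^3 + sin(l)^2 - 2*sin(l) - 3)^2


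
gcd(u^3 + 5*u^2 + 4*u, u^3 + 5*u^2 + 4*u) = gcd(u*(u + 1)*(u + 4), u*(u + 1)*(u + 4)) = u^3 + 5*u^2 + 4*u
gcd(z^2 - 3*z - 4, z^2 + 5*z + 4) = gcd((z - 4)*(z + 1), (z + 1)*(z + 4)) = z + 1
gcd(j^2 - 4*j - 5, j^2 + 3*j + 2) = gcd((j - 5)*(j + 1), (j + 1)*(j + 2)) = j + 1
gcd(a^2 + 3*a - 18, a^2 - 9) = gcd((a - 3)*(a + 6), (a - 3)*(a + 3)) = a - 3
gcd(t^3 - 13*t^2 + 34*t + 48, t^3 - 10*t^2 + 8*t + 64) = t - 8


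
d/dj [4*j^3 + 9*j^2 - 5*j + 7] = 12*j^2 + 18*j - 5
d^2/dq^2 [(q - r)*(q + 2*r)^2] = 6*q + 6*r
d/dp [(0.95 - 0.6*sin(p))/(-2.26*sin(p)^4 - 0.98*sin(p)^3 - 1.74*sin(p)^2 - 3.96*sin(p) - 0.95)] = (-4.068*sin(p)^4 + 7.412*sin(p)^3 + 1.749*sin(p)^2 + 3.306*sin(p) + 4.332)*cos(p)/(5.1076*sin(p)^8 + 4.4296*sin(p)^7 + 8.8252*sin(p)^6 + 21.3096*sin(p)^5 + 15.0832*sin(p)^4 + 15.6428*sin(p)^3 + 18.9876*sin(p)^2 + 7.524*sin(p) + 0.9025)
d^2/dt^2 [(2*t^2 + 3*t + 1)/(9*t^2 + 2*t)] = 2*(207*t^3 + 243*t^2 + 54*t + 4)/(t^3*(729*t^3 + 486*t^2 + 108*t + 8))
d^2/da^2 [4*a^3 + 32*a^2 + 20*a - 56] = 24*a + 64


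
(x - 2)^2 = x^2 - 4*x + 4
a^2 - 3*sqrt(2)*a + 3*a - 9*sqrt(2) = (a + 3)*(a - 3*sqrt(2))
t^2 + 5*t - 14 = (t - 2)*(t + 7)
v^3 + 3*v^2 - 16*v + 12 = (v - 2)*(v - 1)*(v + 6)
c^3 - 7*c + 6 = (c - 2)*(c - 1)*(c + 3)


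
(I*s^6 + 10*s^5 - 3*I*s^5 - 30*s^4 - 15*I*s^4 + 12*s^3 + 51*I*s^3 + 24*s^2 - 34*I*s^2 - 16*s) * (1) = I*s^6 + 10*s^5 - 3*I*s^5 - 30*s^4 - 15*I*s^4 + 12*s^3 + 51*I*s^3 + 24*s^2 - 34*I*s^2 - 16*s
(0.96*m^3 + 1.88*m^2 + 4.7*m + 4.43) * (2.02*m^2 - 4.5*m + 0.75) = 1.9392*m^5 - 0.522400000000001*m^4 + 1.754*m^3 - 10.7914*m^2 - 16.41*m + 3.3225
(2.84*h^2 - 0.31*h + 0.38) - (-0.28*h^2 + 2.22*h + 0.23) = 3.12*h^2 - 2.53*h + 0.15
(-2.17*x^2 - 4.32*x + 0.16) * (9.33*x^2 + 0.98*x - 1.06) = -20.2461*x^4 - 42.4322*x^3 - 0.4406*x^2 + 4.736*x - 0.1696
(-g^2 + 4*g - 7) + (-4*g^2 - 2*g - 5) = -5*g^2 + 2*g - 12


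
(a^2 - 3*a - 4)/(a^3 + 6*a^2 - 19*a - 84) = (a + 1)/(a^2 + 10*a + 21)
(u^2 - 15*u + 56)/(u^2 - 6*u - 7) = (u - 8)/(u + 1)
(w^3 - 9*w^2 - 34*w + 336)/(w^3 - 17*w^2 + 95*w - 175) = (w^2 - 2*w - 48)/(w^2 - 10*w + 25)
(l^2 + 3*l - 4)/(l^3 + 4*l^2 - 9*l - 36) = (l - 1)/(l^2 - 9)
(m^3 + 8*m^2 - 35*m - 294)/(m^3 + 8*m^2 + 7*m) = (m^2 + m - 42)/(m*(m + 1))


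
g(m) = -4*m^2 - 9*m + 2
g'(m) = -8*m - 9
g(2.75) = -53.00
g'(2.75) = -31.00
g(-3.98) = -25.54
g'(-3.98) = 22.84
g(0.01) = 1.91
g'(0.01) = -9.08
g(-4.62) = -41.80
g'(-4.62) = 27.96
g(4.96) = -141.05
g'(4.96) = -48.68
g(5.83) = -186.43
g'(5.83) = -55.64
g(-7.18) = -139.59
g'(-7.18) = 48.44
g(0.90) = -9.34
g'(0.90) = -16.20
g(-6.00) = -88.00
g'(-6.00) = 39.00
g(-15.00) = -763.00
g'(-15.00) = 111.00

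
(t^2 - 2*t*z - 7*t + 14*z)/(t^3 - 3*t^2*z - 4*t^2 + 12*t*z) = (t^2 - 2*t*z - 7*t + 14*z)/(t*(t^2 - 3*t*z - 4*t + 12*z))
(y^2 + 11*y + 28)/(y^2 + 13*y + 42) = (y + 4)/(y + 6)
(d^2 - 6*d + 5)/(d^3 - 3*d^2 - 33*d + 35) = (d - 5)/(d^2 - 2*d - 35)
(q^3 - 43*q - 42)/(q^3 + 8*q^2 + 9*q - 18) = (q^2 - 6*q - 7)/(q^2 + 2*q - 3)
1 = 1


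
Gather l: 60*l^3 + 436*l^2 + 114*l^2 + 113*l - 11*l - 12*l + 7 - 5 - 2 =60*l^3 + 550*l^2 + 90*l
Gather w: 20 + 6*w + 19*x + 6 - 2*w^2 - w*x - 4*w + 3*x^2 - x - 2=-2*w^2 + w*(2 - x) + 3*x^2 + 18*x + 24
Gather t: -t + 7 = 7 - t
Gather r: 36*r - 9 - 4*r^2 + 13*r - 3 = -4*r^2 + 49*r - 12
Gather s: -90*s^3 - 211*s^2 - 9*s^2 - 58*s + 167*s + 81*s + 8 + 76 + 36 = -90*s^3 - 220*s^2 + 190*s + 120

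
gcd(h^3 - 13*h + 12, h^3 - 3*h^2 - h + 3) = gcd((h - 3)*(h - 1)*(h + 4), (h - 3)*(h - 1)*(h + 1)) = h^2 - 4*h + 3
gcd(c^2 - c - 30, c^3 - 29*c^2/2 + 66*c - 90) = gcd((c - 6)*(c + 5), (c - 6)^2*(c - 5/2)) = c - 6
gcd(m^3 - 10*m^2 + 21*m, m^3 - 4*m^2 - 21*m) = m^2 - 7*m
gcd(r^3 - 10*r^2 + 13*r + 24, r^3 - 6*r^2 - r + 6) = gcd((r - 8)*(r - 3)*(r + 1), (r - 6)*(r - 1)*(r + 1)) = r + 1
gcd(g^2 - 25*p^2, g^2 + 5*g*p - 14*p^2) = 1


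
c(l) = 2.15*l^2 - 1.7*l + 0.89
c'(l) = 4.3*l - 1.7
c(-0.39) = 1.88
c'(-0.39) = -3.38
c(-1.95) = 12.38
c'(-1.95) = -10.08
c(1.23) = 2.05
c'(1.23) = 3.59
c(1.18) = 1.88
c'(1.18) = 3.37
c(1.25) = 2.12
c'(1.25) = 3.68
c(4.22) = 32.00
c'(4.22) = 16.45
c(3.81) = 25.62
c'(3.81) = 14.68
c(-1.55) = 8.69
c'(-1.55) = -8.36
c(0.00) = 0.89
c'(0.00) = -1.70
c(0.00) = 0.89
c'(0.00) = -1.70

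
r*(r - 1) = r^2 - r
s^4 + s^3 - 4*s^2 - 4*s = s*(s - 2)*(s + 1)*(s + 2)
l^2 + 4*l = l*(l + 4)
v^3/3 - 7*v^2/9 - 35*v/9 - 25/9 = (v/3 + 1/3)*(v - 5)*(v + 5/3)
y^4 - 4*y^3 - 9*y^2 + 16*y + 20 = (y - 5)*(y - 2)*(y + 1)*(y + 2)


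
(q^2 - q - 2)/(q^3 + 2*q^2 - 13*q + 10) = (q + 1)/(q^2 + 4*q - 5)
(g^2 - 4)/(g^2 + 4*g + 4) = (g - 2)/(g + 2)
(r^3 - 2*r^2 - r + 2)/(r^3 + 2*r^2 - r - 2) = (r - 2)/(r + 2)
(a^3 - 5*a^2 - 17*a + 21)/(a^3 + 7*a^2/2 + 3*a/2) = 2*(a^2 - 8*a + 7)/(a*(2*a + 1))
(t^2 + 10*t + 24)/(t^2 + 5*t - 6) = (t + 4)/(t - 1)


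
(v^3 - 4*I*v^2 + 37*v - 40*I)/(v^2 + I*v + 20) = (v^2 - 9*I*v - 8)/(v - 4*I)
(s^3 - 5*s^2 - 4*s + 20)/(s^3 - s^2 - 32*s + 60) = (s + 2)/(s + 6)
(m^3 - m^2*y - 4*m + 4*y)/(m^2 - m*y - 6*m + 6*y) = (m^2 - 4)/(m - 6)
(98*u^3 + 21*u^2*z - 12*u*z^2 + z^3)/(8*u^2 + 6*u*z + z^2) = (49*u^2 - 14*u*z + z^2)/(4*u + z)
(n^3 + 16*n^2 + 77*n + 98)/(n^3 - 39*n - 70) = (n^2 + 14*n + 49)/(n^2 - 2*n - 35)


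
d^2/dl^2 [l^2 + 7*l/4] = 2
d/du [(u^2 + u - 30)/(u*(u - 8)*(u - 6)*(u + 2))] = (-2*u^5 + 9*u^4 + 144*u^3 - 1004*u^2 + 1200*u + 2880)/(u^2*(u^6 - 24*u^5 + 184*u^4 - 288*u^3 - 1904*u^2 + 3840*u + 9216))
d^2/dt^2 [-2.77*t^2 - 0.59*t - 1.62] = -5.54000000000000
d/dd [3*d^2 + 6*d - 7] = 6*d + 6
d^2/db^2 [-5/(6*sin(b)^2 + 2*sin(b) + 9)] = 10*(72*sin(b)^4 + 18*sin(b)^3 - 214*sin(b)^2 - 45*sin(b) + 50)/(6*sin(b)^2 + 2*sin(b) + 9)^3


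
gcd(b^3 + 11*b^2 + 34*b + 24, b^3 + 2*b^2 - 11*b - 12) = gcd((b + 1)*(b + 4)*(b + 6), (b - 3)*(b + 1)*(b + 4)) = b^2 + 5*b + 4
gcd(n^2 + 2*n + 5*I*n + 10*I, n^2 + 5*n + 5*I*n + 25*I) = n + 5*I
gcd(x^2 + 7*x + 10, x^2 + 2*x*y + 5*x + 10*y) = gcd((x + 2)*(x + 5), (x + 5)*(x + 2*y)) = x + 5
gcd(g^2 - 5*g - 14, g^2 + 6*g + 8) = g + 2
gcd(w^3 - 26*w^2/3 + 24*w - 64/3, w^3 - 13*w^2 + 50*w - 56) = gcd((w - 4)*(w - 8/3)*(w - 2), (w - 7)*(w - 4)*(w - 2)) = w^2 - 6*w + 8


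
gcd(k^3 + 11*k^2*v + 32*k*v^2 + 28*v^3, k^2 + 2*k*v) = k + 2*v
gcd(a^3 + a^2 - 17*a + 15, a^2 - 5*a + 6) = a - 3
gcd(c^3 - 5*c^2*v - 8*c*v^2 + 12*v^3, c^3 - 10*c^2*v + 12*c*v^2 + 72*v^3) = -c^2 + 4*c*v + 12*v^2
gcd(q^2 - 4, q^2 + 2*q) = q + 2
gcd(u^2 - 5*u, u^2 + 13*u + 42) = 1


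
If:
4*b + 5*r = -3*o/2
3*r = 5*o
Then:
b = -59*r/40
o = 3*r/5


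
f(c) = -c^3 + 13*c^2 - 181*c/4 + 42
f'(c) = -3*c^2 + 26*c - 181/4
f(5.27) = 18.22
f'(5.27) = 8.45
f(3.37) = -1.13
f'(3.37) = 8.30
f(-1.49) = 141.59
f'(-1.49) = -90.65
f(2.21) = -5.30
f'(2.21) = -2.44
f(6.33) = 22.83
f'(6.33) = -0.88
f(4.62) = 11.81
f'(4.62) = 10.84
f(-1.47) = 139.79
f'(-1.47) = -89.95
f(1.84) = -3.48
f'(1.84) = -7.57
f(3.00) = -3.75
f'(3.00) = 5.75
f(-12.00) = 4185.00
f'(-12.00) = -789.25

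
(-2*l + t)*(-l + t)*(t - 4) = 2*l^2*t - 8*l^2 - 3*l*t^2 + 12*l*t + t^3 - 4*t^2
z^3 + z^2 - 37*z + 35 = (z - 5)*(z - 1)*(z + 7)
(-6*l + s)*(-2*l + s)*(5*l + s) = 60*l^3 - 28*l^2*s - 3*l*s^2 + s^3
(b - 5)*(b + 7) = b^2 + 2*b - 35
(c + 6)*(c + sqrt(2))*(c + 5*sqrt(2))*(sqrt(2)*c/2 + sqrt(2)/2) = sqrt(2)*c^4/2 + 7*sqrt(2)*c^3/2 + 6*c^3 + 8*sqrt(2)*c^2 + 42*c^2 + 36*c + 35*sqrt(2)*c + 30*sqrt(2)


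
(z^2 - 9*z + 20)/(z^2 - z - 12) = (z - 5)/(z + 3)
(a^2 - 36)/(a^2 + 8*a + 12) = (a - 6)/(a + 2)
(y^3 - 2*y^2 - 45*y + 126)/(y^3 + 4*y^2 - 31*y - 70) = (y^2 - 9*y + 18)/(y^2 - 3*y - 10)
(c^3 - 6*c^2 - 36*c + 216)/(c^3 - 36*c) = (c - 6)/c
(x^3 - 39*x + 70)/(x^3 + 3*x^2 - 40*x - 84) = (x^2 - 7*x + 10)/(x^2 - 4*x - 12)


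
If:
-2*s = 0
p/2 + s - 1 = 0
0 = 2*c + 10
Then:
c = -5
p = 2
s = 0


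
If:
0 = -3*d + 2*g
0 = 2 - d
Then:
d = 2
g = 3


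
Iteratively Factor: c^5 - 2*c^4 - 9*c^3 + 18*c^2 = (c + 3)*(c^4 - 5*c^3 + 6*c^2) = (c - 2)*(c + 3)*(c^3 - 3*c^2) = c*(c - 2)*(c + 3)*(c^2 - 3*c) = c^2*(c - 2)*(c + 3)*(c - 3)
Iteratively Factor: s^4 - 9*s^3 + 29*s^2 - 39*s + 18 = (s - 3)*(s^3 - 6*s^2 + 11*s - 6) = (s - 3)*(s - 2)*(s^2 - 4*s + 3) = (s - 3)*(s - 2)*(s - 1)*(s - 3)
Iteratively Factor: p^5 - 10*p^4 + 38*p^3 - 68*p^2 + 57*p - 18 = (p - 2)*(p^4 - 8*p^3 + 22*p^2 - 24*p + 9) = (p - 2)*(p - 1)*(p^3 - 7*p^2 + 15*p - 9) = (p - 2)*(p - 1)^2*(p^2 - 6*p + 9) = (p - 3)*(p - 2)*(p - 1)^2*(p - 3)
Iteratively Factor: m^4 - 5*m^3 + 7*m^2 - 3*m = (m)*(m^3 - 5*m^2 + 7*m - 3) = m*(m - 1)*(m^2 - 4*m + 3) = m*(m - 3)*(m - 1)*(m - 1)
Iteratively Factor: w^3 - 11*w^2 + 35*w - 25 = (w - 5)*(w^2 - 6*w + 5) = (w - 5)^2*(w - 1)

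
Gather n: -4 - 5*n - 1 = -5*n - 5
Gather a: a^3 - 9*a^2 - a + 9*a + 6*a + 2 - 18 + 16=a^3 - 9*a^2 + 14*a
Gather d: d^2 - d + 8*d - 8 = d^2 + 7*d - 8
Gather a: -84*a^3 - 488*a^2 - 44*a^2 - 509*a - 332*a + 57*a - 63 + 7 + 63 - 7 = -84*a^3 - 532*a^2 - 784*a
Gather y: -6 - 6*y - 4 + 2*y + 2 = -4*y - 8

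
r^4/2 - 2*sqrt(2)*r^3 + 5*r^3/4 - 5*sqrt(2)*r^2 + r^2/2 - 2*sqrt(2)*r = r*(r/2 + 1)*(r + 1/2)*(r - 4*sqrt(2))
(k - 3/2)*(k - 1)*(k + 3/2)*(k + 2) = k^4 + k^3 - 17*k^2/4 - 9*k/4 + 9/2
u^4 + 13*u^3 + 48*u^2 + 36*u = u*(u + 1)*(u + 6)^2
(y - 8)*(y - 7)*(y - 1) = y^3 - 16*y^2 + 71*y - 56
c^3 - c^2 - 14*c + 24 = (c - 3)*(c - 2)*(c + 4)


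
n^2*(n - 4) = n^3 - 4*n^2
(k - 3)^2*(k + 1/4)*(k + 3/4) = k^4 - 5*k^3 + 51*k^2/16 + 63*k/8 + 27/16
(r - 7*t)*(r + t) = r^2 - 6*r*t - 7*t^2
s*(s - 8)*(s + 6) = s^3 - 2*s^2 - 48*s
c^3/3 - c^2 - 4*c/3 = c*(c/3 + 1/3)*(c - 4)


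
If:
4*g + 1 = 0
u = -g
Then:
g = -1/4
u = 1/4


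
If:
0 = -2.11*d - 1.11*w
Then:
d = -0.5260663507109*w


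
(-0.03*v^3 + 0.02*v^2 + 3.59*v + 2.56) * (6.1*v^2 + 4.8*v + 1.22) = -0.183*v^5 - 0.022*v^4 + 21.9584*v^3 + 32.8724*v^2 + 16.6678*v + 3.1232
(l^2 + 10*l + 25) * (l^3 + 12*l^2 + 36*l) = l^5 + 22*l^4 + 181*l^3 + 660*l^2 + 900*l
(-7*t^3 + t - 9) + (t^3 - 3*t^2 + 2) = -6*t^3 - 3*t^2 + t - 7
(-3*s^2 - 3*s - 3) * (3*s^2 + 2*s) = -9*s^4 - 15*s^3 - 15*s^2 - 6*s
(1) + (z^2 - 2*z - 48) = z^2 - 2*z - 47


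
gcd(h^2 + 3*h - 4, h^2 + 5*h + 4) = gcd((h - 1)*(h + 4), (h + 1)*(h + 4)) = h + 4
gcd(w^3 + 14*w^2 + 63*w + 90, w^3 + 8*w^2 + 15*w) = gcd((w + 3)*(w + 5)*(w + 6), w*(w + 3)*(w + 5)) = w^2 + 8*w + 15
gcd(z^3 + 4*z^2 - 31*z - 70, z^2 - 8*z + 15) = z - 5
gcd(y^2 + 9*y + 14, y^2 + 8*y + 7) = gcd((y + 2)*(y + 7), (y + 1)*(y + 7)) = y + 7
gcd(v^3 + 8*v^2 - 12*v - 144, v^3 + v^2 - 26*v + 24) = v^2 + 2*v - 24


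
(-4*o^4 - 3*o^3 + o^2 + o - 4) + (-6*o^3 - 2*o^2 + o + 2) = -4*o^4 - 9*o^3 - o^2 + 2*o - 2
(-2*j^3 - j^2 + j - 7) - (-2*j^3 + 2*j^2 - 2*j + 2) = -3*j^2 + 3*j - 9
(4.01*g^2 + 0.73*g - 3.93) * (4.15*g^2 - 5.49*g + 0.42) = 16.6415*g^4 - 18.9854*g^3 - 18.633*g^2 + 21.8823*g - 1.6506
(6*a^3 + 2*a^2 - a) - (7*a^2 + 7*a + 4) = 6*a^3 - 5*a^2 - 8*a - 4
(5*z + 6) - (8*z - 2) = 8 - 3*z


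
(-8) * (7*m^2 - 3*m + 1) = -56*m^2 + 24*m - 8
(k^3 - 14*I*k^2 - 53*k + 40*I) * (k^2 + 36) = k^5 - 14*I*k^4 - 17*k^3 - 464*I*k^2 - 1908*k + 1440*I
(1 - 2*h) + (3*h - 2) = h - 1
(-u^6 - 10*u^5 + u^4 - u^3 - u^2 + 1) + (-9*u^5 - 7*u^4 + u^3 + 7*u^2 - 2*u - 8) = -u^6 - 19*u^5 - 6*u^4 + 6*u^2 - 2*u - 7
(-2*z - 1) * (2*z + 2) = -4*z^2 - 6*z - 2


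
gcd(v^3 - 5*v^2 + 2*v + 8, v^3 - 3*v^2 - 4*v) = v^2 - 3*v - 4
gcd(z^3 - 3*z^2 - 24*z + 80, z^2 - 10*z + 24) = z - 4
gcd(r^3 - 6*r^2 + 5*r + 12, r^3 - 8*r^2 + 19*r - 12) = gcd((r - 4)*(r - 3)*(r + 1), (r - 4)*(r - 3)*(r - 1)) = r^2 - 7*r + 12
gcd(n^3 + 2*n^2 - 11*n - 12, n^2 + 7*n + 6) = n + 1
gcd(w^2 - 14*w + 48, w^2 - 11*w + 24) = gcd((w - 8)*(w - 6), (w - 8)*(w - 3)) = w - 8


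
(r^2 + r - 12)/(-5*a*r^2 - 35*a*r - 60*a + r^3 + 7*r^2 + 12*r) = (r - 3)/(-5*a*r - 15*a + r^2 + 3*r)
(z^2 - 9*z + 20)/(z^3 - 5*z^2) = (z - 4)/z^2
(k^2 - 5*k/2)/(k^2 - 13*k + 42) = k*(2*k - 5)/(2*(k^2 - 13*k + 42))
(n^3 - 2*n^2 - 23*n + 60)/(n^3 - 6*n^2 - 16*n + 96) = (n^2 + 2*n - 15)/(n^2 - 2*n - 24)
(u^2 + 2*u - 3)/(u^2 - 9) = (u - 1)/(u - 3)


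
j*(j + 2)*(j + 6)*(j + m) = j^4 + j^3*m + 8*j^3 + 8*j^2*m + 12*j^2 + 12*j*m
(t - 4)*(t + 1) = t^2 - 3*t - 4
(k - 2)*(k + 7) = k^2 + 5*k - 14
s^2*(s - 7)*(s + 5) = s^4 - 2*s^3 - 35*s^2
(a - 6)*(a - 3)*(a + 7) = a^3 - 2*a^2 - 45*a + 126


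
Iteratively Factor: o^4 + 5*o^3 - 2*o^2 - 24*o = (o - 2)*(o^3 + 7*o^2 + 12*o) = o*(o - 2)*(o^2 + 7*o + 12) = o*(o - 2)*(o + 4)*(o + 3)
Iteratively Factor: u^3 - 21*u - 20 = (u + 4)*(u^2 - 4*u - 5) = (u - 5)*(u + 4)*(u + 1)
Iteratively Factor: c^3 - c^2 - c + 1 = (c - 1)*(c^2 - 1) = (c - 1)*(c + 1)*(c - 1)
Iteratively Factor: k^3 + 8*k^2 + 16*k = (k + 4)*(k^2 + 4*k) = (k + 4)^2*(k)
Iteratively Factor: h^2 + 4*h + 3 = (h + 1)*(h + 3)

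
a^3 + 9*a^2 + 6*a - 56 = (a - 2)*(a + 4)*(a + 7)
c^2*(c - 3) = c^3 - 3*c^2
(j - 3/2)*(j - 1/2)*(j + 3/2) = j^3 - j^2/2 - 9*j/4 + 9/8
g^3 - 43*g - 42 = (g - 7)*(g + 1)*(g + 6)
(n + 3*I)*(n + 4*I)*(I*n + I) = I*n^3 - 7*n^2 + I*n^2 - 7*n - 12*I*n - 12*I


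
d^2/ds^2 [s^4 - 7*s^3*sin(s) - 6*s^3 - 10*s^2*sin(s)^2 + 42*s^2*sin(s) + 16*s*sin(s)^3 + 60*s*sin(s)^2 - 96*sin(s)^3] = 7*s^3*sin(s) - 42*sqrt(2)*s^2*sin(s + pi/4) - 20*s^2*cos(2*s) + 12*s^2 - 54*s*sin(s) - 40*s*sin(2*s) + 36*s*sin(3*s) + 168*s*cos(s) + 120*s*cos(2*s) - 36*s + 156*sin(s) + 120*sin(2*s) - 216*sin(3*s) + 24*cos(s) + 10*cos(2*s) - 24*cos(3*s) - 10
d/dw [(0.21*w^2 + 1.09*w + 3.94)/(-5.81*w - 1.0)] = (-1.2201*w^2 - 0.42*w + 21.8014)/(33.7561*w^2 + 11.62*w + 1.0)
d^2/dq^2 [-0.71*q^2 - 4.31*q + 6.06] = -1.42000000000000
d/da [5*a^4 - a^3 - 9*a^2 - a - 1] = 20*a^3 - 3*a^2 - 18*a - 1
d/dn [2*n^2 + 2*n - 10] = 4*n + 2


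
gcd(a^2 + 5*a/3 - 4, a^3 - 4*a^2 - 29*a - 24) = a + 3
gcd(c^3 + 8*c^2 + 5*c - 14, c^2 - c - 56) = c + 7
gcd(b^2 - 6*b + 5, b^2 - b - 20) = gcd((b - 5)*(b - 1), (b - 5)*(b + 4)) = b - 5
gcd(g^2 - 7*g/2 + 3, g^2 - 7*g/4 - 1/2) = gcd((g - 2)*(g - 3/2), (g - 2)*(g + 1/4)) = g - 2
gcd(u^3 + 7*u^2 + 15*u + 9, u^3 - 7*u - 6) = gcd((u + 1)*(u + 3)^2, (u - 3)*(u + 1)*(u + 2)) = u + 1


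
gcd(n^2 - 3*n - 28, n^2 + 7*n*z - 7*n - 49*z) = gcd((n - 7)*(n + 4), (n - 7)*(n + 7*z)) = n - 7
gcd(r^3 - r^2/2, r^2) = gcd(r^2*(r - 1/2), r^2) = r^2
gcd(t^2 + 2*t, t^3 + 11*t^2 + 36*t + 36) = t + 2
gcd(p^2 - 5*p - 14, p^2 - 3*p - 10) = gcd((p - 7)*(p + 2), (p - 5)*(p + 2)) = p + 2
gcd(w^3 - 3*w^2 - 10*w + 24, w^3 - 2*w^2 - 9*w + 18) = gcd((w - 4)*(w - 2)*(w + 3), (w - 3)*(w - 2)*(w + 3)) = w^2 + w - 6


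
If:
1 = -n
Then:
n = -1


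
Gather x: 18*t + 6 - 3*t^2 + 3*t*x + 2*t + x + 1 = -3*t^2 + 20*t + x*(3*t + 1) + 7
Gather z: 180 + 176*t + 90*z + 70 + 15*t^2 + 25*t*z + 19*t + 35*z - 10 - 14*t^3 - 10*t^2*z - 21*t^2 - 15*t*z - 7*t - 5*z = -14*t^3 - 6*t^2 + 188*t + z*(-10*t^2 + 10*t + 120) + 240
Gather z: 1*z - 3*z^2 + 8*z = -3*z^2 + 9*z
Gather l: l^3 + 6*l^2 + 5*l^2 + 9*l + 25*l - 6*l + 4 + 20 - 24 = l^3 + 11*l^2 + 28*l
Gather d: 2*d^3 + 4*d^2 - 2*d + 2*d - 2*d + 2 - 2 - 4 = 2*d^3 + 4*d^2 - 2*d - 4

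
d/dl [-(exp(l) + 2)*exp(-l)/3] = 2*exp(-l)/3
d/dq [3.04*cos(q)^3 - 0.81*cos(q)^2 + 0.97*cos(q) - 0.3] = (-9.12*cos(q)^2 + 1.62*cos(q) - 0.97)*sin(q)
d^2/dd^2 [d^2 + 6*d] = 2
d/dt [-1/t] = t^(-2)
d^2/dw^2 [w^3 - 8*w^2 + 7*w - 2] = 6*w - 16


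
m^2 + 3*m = m*(m + 3)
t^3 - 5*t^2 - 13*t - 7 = (t - 7)*(t + 1)^2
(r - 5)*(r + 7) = r^2 + 2*r - 35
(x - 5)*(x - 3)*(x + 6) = x^3 - 2*x^2 - 33*x + 90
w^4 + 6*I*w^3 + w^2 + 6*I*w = w*(w - I)*(w + I)*(w + 6*I)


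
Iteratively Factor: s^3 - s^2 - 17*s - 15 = (s + 3)*(s^2 - 4*s - 5) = (s - 5)*(s + 3)*(s + 1)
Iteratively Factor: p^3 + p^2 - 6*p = (p)*(p^2 + p - 6) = p*(p - 2)*(p + 3)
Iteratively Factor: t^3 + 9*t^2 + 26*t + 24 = (t + 3)*(t^2 + 6*t + 8) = (t + 3)*(t + 4)*(t + 2)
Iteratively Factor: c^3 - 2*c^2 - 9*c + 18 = (c + 3)*(c^2 - 5*c + 6) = (c - 3)*(c + 3)*(c - 2)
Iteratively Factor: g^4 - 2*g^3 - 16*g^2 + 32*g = (g - 2)*(g^3 - 16*g) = (g - 4)*(g - 2)*(g^2 + 4*g) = (g - 4)*(g - 2)*(g + 4)*(g)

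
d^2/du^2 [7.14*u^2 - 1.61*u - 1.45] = 14.2800000000000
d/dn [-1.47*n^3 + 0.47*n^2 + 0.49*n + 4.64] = -4.41*n^2 + 0.94*n + 0.49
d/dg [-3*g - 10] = -3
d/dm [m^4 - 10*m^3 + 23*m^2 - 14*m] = 4*m^3 - 30*m^2 + 46*m - 14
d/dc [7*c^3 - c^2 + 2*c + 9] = 21*c^2 - 2*c + 2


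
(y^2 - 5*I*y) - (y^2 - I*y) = -4*I*y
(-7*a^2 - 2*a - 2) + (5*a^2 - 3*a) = -2*a^2 - 5*a - 2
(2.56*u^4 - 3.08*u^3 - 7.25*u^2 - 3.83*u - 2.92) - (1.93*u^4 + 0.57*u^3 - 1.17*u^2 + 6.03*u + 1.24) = 0.63*u^4 - 3.65*u^3 - 6.08*u^2 - 9.86*u - 4.16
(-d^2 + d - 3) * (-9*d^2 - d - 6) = 9*d^4 - 8*d^3 + 32*d^2 - 3*d + 18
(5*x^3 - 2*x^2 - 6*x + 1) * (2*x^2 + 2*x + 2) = 10*x^5 + 6*x^4 - 6*x^3 - 14*x^2 - 10*x + 2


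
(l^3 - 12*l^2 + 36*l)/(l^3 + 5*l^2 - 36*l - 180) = l*(l - 6)/(l^2 + 11*l + 30)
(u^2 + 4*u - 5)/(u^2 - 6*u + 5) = (u + 5)/(u - 5)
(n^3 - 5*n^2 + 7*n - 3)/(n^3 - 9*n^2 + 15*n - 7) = (n - 3)/(n - 7)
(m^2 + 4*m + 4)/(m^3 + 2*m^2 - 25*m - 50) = (m + 2)/(m^2 - 25)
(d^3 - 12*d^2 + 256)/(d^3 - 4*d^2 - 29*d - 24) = (d^2 - 4*d - 32)/(d^2 + 4*d + 3)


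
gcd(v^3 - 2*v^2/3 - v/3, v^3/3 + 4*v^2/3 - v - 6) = 1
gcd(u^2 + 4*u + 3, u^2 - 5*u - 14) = 1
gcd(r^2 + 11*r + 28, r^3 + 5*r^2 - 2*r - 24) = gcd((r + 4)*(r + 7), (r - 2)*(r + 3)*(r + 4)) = r + 4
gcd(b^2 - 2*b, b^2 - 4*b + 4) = b - 2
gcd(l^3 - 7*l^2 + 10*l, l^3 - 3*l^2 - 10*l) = l^2 - 5*l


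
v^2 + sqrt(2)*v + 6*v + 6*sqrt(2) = (v + 6)*(v + sqrt(2))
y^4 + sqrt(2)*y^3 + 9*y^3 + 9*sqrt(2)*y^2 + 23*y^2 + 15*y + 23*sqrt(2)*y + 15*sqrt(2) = (y + 1)*(y + 3)*(y + 5)*(y + sqrt(2))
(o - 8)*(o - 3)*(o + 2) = o^3 - 9*o^2 + 2*o + 48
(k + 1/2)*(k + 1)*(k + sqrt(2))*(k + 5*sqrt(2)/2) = k^4 + 3*k^3/2 + 7*sqrt(2)*k^3/2 + 11*k^2/2 + 21*sqrt(2)*k^2/4 + 7*sqrt(2)*k/4 + 15*k/2 + 5/2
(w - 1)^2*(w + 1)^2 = w^4 - 2*w^2 + 1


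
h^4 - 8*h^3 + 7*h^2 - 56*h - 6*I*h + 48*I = (h - 8)*(h - 2*I)*(h - I)*(h + 3*I)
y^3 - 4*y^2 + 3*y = y*(y - 3)*(y - 1)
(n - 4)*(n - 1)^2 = n^3 - 6*n^2 + 9*n - 4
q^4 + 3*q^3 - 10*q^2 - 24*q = q*(q - 3)*(q + 2)*(q + 4)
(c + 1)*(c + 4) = c^2 + 5*c + 4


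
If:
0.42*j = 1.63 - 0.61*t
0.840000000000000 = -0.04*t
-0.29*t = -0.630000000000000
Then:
No Solution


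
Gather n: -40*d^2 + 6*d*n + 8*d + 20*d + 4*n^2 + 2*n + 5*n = -40*d^2 + 28*d + 4*n^2 + n*(6*d + 7)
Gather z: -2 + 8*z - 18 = 8*z - 20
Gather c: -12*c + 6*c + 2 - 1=1 - 6*c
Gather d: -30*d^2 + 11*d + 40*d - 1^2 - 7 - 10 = -30*d^2 + 51*d - 18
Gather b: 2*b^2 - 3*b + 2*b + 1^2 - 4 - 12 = 2*b^2 - b - 15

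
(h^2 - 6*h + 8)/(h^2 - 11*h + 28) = (h - 2)/(h - 7)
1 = 1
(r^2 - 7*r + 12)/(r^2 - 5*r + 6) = (r - 4)/(r - 2)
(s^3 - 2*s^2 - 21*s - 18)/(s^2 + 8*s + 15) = (s^2 - 5*s - 6)/(s + 5)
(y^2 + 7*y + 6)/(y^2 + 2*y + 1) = (y + 6)/(y + 1)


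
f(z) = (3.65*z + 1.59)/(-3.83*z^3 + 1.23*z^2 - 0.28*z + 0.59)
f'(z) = (3.65*z + 1.59)*(11.49*z^2 - 2.46*z + 0.28)/(-3.83*z^3 + 1.23*z^2 - 0.28*z + 0.59)^2 + 3.65/(-3.83*z^3 + 1.23*z^2 - 0.28*z + 0.59) = (27.959*z^3 + 13.7796*z^2 - 3.9114*z + 2.5987)/(14.6689*z^6 - 9.4218*z^5 + 3.6577*z^4 - 5.2082*z^3 + 1.5298*z^2 - 0.3304*z + 0.3481)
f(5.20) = -0.04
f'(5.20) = 0.02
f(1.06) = -1.89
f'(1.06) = 5.67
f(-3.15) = -0.07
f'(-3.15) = -0.04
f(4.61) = -0.05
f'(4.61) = 0.02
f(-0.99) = -0.35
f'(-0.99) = -0.21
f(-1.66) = -0.20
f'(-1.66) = -0.17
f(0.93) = -2.95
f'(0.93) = 11.72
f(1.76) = -0.47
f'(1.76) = 0.66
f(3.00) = -0.14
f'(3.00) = 0.10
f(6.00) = -0.03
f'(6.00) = 0.01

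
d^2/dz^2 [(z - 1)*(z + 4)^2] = 6*z + 14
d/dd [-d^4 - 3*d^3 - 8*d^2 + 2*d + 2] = -4*d^3 - 9*d^2 - 16*d + 2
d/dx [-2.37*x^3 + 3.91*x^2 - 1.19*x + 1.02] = -7.11*x^2 + 7.82*x - 1.19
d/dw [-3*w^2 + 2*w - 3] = 2 - 6*w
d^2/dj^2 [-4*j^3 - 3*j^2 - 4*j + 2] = -24*j - 6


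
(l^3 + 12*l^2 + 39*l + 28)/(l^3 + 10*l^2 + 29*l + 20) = (l + 7)/(l + 5)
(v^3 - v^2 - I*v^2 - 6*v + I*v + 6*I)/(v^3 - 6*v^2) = (v^3 - v^2*(1 + I) + v*(-6 + I) + 6*I)/(v^2*(v - 6))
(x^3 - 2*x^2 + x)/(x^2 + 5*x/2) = 2*(x^2 - 2*x + 1)/(2*x + 5)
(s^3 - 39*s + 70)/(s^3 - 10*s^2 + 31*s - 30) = (s + 7)/(s - 3)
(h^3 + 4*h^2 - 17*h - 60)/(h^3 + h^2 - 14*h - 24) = (h + 5)/(h + 2)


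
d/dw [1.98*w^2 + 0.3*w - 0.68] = 3.96*w + 0.3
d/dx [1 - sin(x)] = -cos(x)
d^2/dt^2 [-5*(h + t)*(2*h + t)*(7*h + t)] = -100*h - 30*t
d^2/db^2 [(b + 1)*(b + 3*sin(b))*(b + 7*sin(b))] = -10*b^2*sin(b) - 10*b*sin(b) + 40*b*cos(b) + 42*b*cos(2*b) + 6*b + 20*sqrt(2)*sin(b + pi/4) + 42*sqrt(2)*sin(2*b + pi/4) + 2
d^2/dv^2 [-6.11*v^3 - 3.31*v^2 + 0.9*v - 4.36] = -36.66*v - 6.62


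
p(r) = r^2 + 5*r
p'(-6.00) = -7.00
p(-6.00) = 6.00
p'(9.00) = 23.00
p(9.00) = 126.00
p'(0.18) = 5.36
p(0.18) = 0.93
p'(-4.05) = -3.10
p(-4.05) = -3.85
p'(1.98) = 8.96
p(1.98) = 13.82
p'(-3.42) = -1.84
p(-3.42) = -5.40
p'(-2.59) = -0.18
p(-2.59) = -6.24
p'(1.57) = 8.14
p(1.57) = 10.31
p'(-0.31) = 4.38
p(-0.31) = -1.45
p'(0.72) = 6.44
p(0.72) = 4.12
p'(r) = 2*r + 5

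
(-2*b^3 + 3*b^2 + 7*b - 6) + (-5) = -2*b^3 + 3*b^2 + 7*b - 11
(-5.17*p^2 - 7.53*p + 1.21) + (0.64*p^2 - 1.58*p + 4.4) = -4.53*p^2 - 9.11*p + 5.61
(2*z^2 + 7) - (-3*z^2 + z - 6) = 5*z^2 - z + 13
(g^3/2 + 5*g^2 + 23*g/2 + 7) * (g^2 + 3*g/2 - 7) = g^5/2 + 23*g^4/4 + 31*g^3/2 - 43*g^2/4 - 70*g - 49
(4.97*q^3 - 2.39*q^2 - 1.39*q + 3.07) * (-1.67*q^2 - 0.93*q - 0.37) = -8.2999*q^5 - 0.6308*q^4 + 2.7051*q^3 - 2.9499*q^2 - 2.3408*q - 1.1359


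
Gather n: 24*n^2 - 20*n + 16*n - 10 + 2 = 24*n^2 - 4*n - 8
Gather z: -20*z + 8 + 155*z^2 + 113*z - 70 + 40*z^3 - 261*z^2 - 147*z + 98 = 40*z^3 - 106*z^2 - 54*z + 36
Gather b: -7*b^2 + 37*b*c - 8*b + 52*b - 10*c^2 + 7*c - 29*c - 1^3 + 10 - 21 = -7*b^2 + b*(37*c + 44) - 10*c^2 - 22*c - 12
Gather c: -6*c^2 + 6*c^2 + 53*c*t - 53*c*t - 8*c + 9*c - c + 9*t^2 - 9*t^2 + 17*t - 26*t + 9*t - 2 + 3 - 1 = 0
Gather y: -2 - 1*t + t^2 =t^2 - t - 2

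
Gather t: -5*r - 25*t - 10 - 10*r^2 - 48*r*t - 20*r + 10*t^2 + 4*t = -10*r^2 - 25*r + 10*t^2 + t*(-48*r - 21) - 10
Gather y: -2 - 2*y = -2*y - 2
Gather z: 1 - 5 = -4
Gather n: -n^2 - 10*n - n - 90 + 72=-n^2 - 11*n - 18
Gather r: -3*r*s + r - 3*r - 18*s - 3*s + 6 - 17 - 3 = r*(-3*s - 2) - 21*s - 14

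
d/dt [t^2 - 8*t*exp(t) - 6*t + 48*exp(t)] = -8*t*exp(t) + 2*t + 40*exp(t) - 6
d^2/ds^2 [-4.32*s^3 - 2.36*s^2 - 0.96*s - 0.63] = -25.92*s - 4.72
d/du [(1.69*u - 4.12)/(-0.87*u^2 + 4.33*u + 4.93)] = (1.4703*u^2 - 7.1688*u + 26.1713)/(0.7569*u^4 - 7.5342*u^3 + 10.1707*u^2 + 42.6938*u + 24.3049)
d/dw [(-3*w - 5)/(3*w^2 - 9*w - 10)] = 3*(3*w^2 + 10*w - 5)/(9*w^4 - 54*w^3 + 21*w^2 + 180*w + 100)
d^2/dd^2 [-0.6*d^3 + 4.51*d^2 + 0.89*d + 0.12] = 9.02 - 3.6*d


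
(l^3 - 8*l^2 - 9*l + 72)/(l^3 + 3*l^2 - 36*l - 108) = (l^2 - 11*l + 24)/(l^2 - 36)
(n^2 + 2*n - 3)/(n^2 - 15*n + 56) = (n^2 + 2*n - 3)/(n^2 - 15*n + 56)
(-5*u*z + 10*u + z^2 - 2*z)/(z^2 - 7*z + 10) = (-5*u + z)/(z - 5)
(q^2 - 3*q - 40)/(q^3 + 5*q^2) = (q - 8)/q^2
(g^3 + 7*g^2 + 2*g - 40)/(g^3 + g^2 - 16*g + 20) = (g + 4)/(g - 2)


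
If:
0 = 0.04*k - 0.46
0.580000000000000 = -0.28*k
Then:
No Solution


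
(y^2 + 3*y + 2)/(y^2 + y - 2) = (y + 1)/(y - 1)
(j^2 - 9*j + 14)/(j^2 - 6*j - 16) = (-j^2 + 9*j - 14)/(-j^2 + 6*j + 16)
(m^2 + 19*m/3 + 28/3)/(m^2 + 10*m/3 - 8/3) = (3*m + 7)/(3*m - 2)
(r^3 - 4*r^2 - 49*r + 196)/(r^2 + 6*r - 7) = (r^2 - 11*r + 28)/(r - 1)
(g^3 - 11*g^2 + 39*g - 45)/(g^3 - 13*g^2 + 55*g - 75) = (g - 3)/(g - 5)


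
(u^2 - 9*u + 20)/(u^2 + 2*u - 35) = (u - 4)/(u + 7)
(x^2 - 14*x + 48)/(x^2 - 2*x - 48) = (x - 6)/(x + 6)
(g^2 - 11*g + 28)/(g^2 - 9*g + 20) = (g - 7)/(g - 5)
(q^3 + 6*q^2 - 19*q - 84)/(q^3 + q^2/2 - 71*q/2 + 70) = 2*(q + 3)/(2*q - 5)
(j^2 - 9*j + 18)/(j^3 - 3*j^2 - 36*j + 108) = 1/(j + 6)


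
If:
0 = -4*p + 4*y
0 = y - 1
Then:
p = 1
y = 1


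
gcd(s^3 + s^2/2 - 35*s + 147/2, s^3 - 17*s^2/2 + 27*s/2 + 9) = s - 3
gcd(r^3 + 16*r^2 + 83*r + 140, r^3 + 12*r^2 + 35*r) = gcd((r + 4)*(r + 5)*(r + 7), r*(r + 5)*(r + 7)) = r^2 + 12*r + 35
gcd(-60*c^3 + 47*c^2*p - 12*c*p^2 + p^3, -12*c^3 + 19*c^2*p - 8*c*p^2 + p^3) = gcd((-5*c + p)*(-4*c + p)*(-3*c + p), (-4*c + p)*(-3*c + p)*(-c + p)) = 12*c^2 - 7*c*p + p^2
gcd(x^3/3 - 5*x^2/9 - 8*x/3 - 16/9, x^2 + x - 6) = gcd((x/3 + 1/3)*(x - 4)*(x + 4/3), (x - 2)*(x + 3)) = 1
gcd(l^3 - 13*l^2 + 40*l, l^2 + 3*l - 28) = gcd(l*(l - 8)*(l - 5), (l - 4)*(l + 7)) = 1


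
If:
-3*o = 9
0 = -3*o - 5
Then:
No Solution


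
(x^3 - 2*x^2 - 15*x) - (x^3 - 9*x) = -2*x^2 - 6*x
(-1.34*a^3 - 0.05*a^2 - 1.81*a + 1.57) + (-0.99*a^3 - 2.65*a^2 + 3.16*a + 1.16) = -2.33*a^3 - 2.7*a^2 + 1.35*a + 2.73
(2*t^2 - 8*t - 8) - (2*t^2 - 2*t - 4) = -6*t - 4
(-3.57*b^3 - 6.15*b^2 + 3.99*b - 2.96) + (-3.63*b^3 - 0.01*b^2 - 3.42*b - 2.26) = -7.2*b^3 - 6.16*b^2 + 0.57*b - 5.22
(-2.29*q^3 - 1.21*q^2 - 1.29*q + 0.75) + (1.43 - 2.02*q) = -2.29*q^3 - 1.21*q^2 - 3.31*q + 2.18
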